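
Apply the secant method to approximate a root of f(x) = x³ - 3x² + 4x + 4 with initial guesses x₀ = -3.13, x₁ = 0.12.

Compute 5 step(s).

f(x) = x³ - 3x² + 4x + 4
x₀ = -3.13, x₁ = 0.12

Secant formula: x_{n+1} = x_n - f(x_n)(x_n - x_{n-1})/(f(x_n) - f(x_{n-1}))

Iteration 1:
  f(-3.130000) = -68.574997
  f(0.120000) = 4.438528
  x_2 = 0.120000 - 4.438528×(0.120000 - (-3.130000))/(4.438528 - (-68.574997))
       = -0.077569
Iteration 2:
  f(0.120000) = 4.438528
  f(-0.077569) = 3.671206
  x_3 = -0.077569 - 3.671206×(-0.077569 - 0.120000)/(3.671206 - 4.438528)
       = -1.022827
Iteration 3:
  f(-0.077569) = 3.671206
  f(-1.022827) = -4.299883
  x_4 = -1.022827 - (-4.299883)×(-1.022827 - (-0.077569))/(-4.299883 - 3.671206)
       = -0.512922
Iteration 4:
  f(-1.022827) = -4.299883
  f(-0.512922) = 1.024103
  x_5 = -0.512922 - 1.024103×(-0.512922 - (-1.022827))/(1.024103 - (-4.299883))
       = -0.611005
Iteration 5:
  f(-0.512922) = 1.024103
  f(-0.611005) = 0.207892
  x_6 = -0.611005 - 0.207892×(-0.611005 - (-0.512922))/(0.207892 - 1.024103)
       = -0.635987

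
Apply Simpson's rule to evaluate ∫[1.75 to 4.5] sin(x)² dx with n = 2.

f(x) = sin(x)²
a = 1.75, b = 4.5, n = 2
h = (b - a)/n = 1.375000

Simpson's rule: (h/3)[f(x₀) + 4f(x₁) + 2f(x₂) + ... + f(xₙ)]

x_0 = 1.7500, f(x_0) = 0.968228, coefficient = 1
x_1 = 3.1250, f(x_1) = 0.000275, coefficient = 4
x_2 = 4.5000, f(x_2) = 0.955565, coefficient = 1

I ≈ (1.375000/3) × 1.924895 = 0.882243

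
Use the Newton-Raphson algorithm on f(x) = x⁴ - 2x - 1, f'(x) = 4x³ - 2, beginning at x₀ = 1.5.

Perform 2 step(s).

f(x) = x⁴ - 2x - 1
f'(x) = 4x³ - 2
x₀ = 1.5

Newton-Raphson formula: x_{n+1} = x_n - f(x_n)/f'(x_n)

Iteration 1:
  f(1.500000) = 1.062500
  f'(1.500000) = 11.500000
  x_1 = 1.500000 - 1.062500/11.500000 = 1.407609
Iteration 2:
  f(1.407609) = 0.110579
  f'(1.407609) = 9.155931
  x_2 = 1.407609 - 0.110579/9.155931 = 1.395531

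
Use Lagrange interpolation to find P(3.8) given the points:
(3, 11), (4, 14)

Lagrange interpolation formula:
P(x) = Σ yᵢ × Lᵢ(x)
where Lᵢ(x) = Π_{j≠i} (x - xⱼ)/(xᵢ - xⱼ)

L_0(3.8) = (3.8 - 4)/(3 - 4) = 0.200000
L_1(3.8) = (3.8 - 3)/(4 - 3) = 0.800000

P(3.8) = 11×L_0(3.8) + 14×L_1(3.8)
P(3.8) = 13.400000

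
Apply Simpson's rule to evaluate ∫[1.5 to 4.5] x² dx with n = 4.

f(x) = x²
a = 1.5, b = 4.5, n = 4
h = (b - a)/n = 0.750000

Simpson's rule: (h/3)[f(x₀) + 4f(x₁) + 2f(x₂) + ... + f(xₙ)]

x_0 = 1.5000, f(x_0) = 2.250000, coefficient = 1
x_1 = 2.2500, f(x_1) = 5.062500, coefficient = 4
x_2 = 3.0000, f(x_2) = 9.000000, coefficient = 2
x_3 = 3.7500, f(x_3) = 14.062500, coefficient = 4
x_4 = 4.5000, f(x_4) = 20.250000, coefficient = 1

I ≈ (0.750000/3) × 117.000000 = 29.250000
Exact value: 29.250000
Error: 0.000000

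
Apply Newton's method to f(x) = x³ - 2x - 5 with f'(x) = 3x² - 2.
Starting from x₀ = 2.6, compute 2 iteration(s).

f(x) = x³ - 2x - 5
f'(x) = 3x² - 2
x₀ = 2.6

Newton-Raphson formula: x_{n+1} = x_n - f(x_n)/f'(x_n)

Iteration 1:
  f(2.600000) = 7.376000
  f'(2.600000) = 18.280000
  x_1 = 2.600000 - 7.376000/18.280000 = 2.196499
Iteration 2:
  f(2.196499) = 1.204247
  f'(2.196499) = 12.473822
  x_2 = 2.196499 - 1.204247/12.473822 = 2.099957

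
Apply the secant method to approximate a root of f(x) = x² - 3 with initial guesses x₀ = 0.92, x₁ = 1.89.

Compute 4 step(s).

f(x) = x² - 3
x₀ = 0.92, x₁ = 1.89

Secant formula: x_{n+1} = x_n - f(x_n)(x_n - x_{n-1})/(f(x_n) - f(x_{n-1}))

Iteration 1:
  f(0.920000) = -2.153600
  f(1.890000) = 0.572100
  x_2 = 1.890000 - 0.572100×(1.890000 - 0.920000)/(0.572100 - (-2.153600))
       = 1.686406
Iteration 2:
  f(1.890000) = 0.572100
  f(1.686406) = -0.156036
  x_3 = 1.686406 - (-0.156036)×(1.686406 - 1.890000)/(-0.156036 - 0.572100)
       = 1.730035
Iteration 3:
  f(1.686406) = -0.156036
  f(1.730035) = -0.006979
  x_4 = 1.730035 - (-0.006979)×(1.730035 - 1.686406)/(-0.006979 - (-0.156036))
       = 1.732078
Iteration 4:
  f(1.730035) = -0.006979
  f(1.732078) = 0.000093
  x_5 = 1.732078 - 0.000093×(1.732078 - 1.730035)/(0.000093 - (-0.006979))
       = 1.732051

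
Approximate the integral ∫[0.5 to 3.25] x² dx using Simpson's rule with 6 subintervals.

f(x) = x²
a = 0.5, b = 3.25, n = 6
h = (b - a)/n = 0.458333

Simpson's rule: (h/3)[f(x₀) + 4f(x₁) + 2f(x₂) + ... + f(xₙ)]

x_0 = 0.5000, f(x_0) = 0.250000, coefficient = 1
x_1 = 0.9583, f(x_1) = 0.918403, coefficient = 4
x_2 = 1.4167, f(x_2) = 2.006944, coefficient = 2
x_3 = 1.8750, f(x_3) = 3.515625, coefficient = 4
x_4 = 2.3333, f(x_4) = 5.444444, coefficient = 2
x_5 = 2.7917, f(x_5) = 7.793403, coefficient = 4
x_6 = 3.2500, f(x_6) = 10.562500, coefficient = 1

I ≈ (0.458333/3) × 74.625000 = 11.401042
Exact value: 11.401042
Error: 0.000000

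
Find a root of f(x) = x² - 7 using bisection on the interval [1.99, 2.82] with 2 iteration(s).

f(x) = x² - 7
Initial interval: [1.99, 2.82]

Iteration 1:
  c_1 = (1.990000 + 2.820000)/2 = 2.405000
  f(c_1) = f(2.405000) = -1.215975
  f(a) × f(c) ≥ 0, new interval: [2.405000, 2.820000]
Iteration 2:
  c_2 = (2.405000 + 2.820000)/2 = 2.612500
  f(c_2) = f(2.612500) = -0.174844
  f(a) × f(c) ≥ 0, new interval: [2.612500, 2.820000]

After 2 iteration(s), the approximation is c_2 = 2.612500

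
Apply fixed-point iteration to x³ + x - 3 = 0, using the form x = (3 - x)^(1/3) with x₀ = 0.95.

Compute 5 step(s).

Equation: x³ + x - 3 = 0
Fixed-point form: x = (3 - x)^(1/3)
x₀ = 0.95

x_1 = g(0.950000) = 1.270334
x_2 = g(1.270334) = 1.200386
x_3 = g(1.200386) = 1.216354
x_4 = g(1.216354) = 1.212745
x_5 = g(1.212745) = 1.213563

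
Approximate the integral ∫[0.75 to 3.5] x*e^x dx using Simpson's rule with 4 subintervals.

f(x) = x*e^x
a = 0.75, b = 3.5, n = 4
h = (b - a)/n = 0.687500

Simpson's rule: (h/3)[f(x₀) + 4f(x₁) + 2f(x₂) + ... + f(xₙ)]

x_0 = 0.7500, f(x_0) = 1.587750, coefficient = 1
x_1 = 1.4375, f(x_1) = 6.052101, coefficient = 4
x_2 = 2.1250, f(x_2) = 17.792407, coefficient = 2
x_3 = 2.8125, f(x_3) = 46.832330, coefficient = 4
x_4 = 3.5000, f(x_4) = 115.904082, coefficient = 1

I ≈ (0.687500/3) × 364.614369 = 83.557460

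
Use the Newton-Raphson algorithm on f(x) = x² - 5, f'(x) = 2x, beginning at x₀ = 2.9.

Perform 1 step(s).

f(x) = x² - 5
f'(x) = 2x
x₀ = 2.9

Newton-Raphson formula: x_{n+1} = x_n - f(x_n)/f'(x_n)

Iteration 1:
  f(2.900000) = 3.410000
  f'(2.900000) = 5.800000
  x_1 = 2.900000 - 3.410000/5.800000 = 2.312069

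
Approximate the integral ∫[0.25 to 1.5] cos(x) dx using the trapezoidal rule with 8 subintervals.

f(x) = cos(x)
a = 0.25, b = 1.5, n = 8
h = (b - a)/n = 0.156250

Trapezoidal rule: (h/2)[f(x₀) + 2f(x₁) + 2f(x₂) + ... + f(xₙ)]

x_0 = 0.2500, f(x_0) = 0.968912, coefficient = 1
x_1 = 0.4062, f(x_1) = 0.918609, coefficient = 2
x_2 = 0.5625, f(x_2) = 0.845924, coefficient = 2
x_3 = 0.7188, f(x_3) = 0.752629, coefficient = 2
x_4 = 0.8750, f(x_4) = 0.640997, coefficient = 2
x_5 = 1.0312, f(x_5) = 0.513747, coefficient = 2
x_6 = 1.1875, f(x_6) = 0.373980, coefficient = 2
x_7 = 1.3438, f(x_7) = 0.225101, coefficient = 2
x_8 = 1.5000, f(x_8) = 0.070737, coefficient = 1

I ≈ (0.156250/2) × 9.581624 = 0.748564
Exact value: 0.750091
Error: 0.001527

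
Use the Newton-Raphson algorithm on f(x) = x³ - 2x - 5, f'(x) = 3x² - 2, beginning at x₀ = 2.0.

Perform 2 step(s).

f(x) = x³ - 2x - 5
f'(x) = 3x² - 2
x₀ = 2.0

Newton-Raphson formula: x_{n+1} = x_n - f(x_n)/f'(x_n)

Iteration 1:
  f(2.000000) = -1.000000
  f'(2.000000) = 10.000000
  x_1 = 2.000000 - (-1.000000)/10.000000 = 2.100000
Iteration 2:
  f(2.100000) = 0.061000
  f'(2.100000) = 11.230000
  x_2 = 2.100000 - 0.061000/11.230000 = 2.094568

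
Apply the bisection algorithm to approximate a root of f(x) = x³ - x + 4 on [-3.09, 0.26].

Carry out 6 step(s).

f(x) = x³ - x + 4
Initial interval: [-3.09, 0.26]

Iteration 1:
  c_1 = (-3.090000 + 0.260000)/2 = -1.415000
  f(c_1) = f(-1.415000) = 2.581852
  f(a) × f(c) < 0, new interval: [-3.090000, -1.415000]
Iteration 2:
  c_2 = (-3.090000 + (-1.415000))/2 = -2.252500
  f(c_2) = f(-2.252500) = -5.176136
  f(a) × f(c) ≥ 0, new interval: [-2.252500, -1.415000]
Iteration 3:
  c_3 = (-2.252500 + (-1.415000))/2 = -1.833750
  f(c_3) = f(-1.833750) = -0.332489
  f(a) × f(c) ≥ 0, new interval: [-1.833750, -1.415000]
Iteration 4:
  c_4 = (-1.833750 + (-1.415000))/2 = -1.624375
  f(c_4) = f(-1.624375) = 1.338309
  f(a) × f(c) < 0, new interval: [-1.833750, -1.624375]
Iteration 5:
  c_5 = (-1.833750 + (-1.624375))/2 = -1.729062
  f(c_5) = f(-1.729062) = 0.559758
  f(a) × f(c) < 0, new interval: [-1.833750, -1.729062]
Iteration 6:
  c_6 = (-1.833750 + (-1.729062))/2 = -1.781406
  f(c_6) = f(-1.781406) = 0.128277
  f(a) × f(c) < 0, new interval: [-1.833750, -1.781406]

After 6 iteration(s), the approximation is c_6 = -1.781406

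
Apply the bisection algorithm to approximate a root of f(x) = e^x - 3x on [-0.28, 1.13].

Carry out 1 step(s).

f(x) = e^x - 3x
Initial interval: [-0.28, 1.13]

Iteration 1:
  c_1 = (-0.280000 + 1.130000)/2 = 0.425000
  f(c_1) = f(0.425000) = 0.254590
  f(a) × f(c) ≥ 0, new interval: [0.425000, 1.130000]

After 1 iteration(s), the approximation is c_1 = 0.425000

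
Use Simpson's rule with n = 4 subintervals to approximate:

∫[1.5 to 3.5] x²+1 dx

f(x) = x²+1
a = 1.5, b = 3.5, n = 4
h = (b - a)/n = 0.500000

Simpson's rule: (h/3)[f(x₀) + 4f(x₁) + 2f(x₂) + ... + f(xₙ)]

x_0 = 1.5000, f(x_0) = 3.250000, coefficient = 1
x_1 = 2.0000, f(x_1) = 5.000000, coefficient = 4
x_2 = 2.5000, f(x_2) = 7.250000, coefficient = 2
x_3 = 3.0000, f(x_3) = 10.000000, coefficient = 4
x_4 = 3.5000, f(x_4) = 13.250000, coefficient = 1

I ≈ (0.500000/3) × 91.000000 = 15.166667
Exact value: 15.166667
Error: 0.000000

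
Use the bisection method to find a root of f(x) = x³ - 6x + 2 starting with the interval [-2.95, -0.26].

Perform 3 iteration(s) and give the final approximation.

f(x) = x³ - 6x + 2
Initial interval: [-2.95, -0.26]

Iteration 1:
  c_1 = (-2.950000 + (-0.260000))/2 = -1.605000
  f(c_1) = f(-1.605000) = 7.495480
  f(a) × f(c) < 0, new interval: [-2.950000, -1.605000]
Iteration 2:
  c_2 = (-2.950000 + (-1.605000))/2 = -2.277500
  f(c_2) = f(-2.277500) = 3.851593
  f(a) × f(c) < 0, new interval: [-2.950000, -2.277500]
Iteration 3:
  c_3 = (-2.950000 + (-2.277500))/2 = -2.613750
  f(c_3) = f(-2.613750) = -0.173827
  f(a) × f(c) ≥ 0, new interval: [-2.613750, -2.277500]

After 3 iteration(s), the approximation is c_3 = -2.613750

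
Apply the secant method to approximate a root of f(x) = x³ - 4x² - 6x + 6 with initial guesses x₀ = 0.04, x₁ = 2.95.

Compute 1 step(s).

f(x) = x³ - 4x² - 6x + 6
x₀ = 0.04, x₁ = 2.95

Secant formula: x_{n+1} = x_n - f(x_n)(x_n - x_{n-1})/(f(x_n) - f(x_{n-1}))

Iteration 1:
  f(0.040000) = 5.753664
  f(2.950000) = -20.837625
  x_2 = 2.950000 - (-20.837625)×(2.950000 - 0.040000)/(-20.837625 - 5.753664)
       = 0.669648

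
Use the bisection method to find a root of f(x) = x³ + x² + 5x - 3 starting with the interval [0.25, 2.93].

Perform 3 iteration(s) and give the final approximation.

f(x) = x³ + x² + 5x - 3
Initial interval: [0.25, 2.93]

Iteration 1:
  c_1 = (0.250000 + 2.930000)/2 = 1.590000
  f(c_1) = f(1.590000) = 11.497779
  f(a) × f(c) < 0, new interval: [0.250000, 1.590000]
Iteration 2:
  c_2 = (0.250000 + 1.590000)/2 = 0.920000
  f(c_2) = f(0.920000) = 3.225088
  f(a) × f(c) < 0, new interval: [0.250000, 0.920000]
Iteration 3:
  c_3 = (0.250000 + 0.920000)/2 = 0.585000
  f(c_3) = f(0.585000) = 0.467427
  f(a) × f(c) < 0, new interval: [0.250000, 0.585000]

After 3 iteration(s), the approximation is c_3 = 0.585000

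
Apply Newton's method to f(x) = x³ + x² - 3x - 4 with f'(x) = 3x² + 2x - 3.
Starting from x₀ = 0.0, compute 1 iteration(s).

f(x) = x³ + x² - 3x - 4
f'(x) = 3x² + 2x - 3
x₀ = 0.0

Newton-Raphson formula: x_{n+1} = x_n - f(x_n)/f'(x_n)

Iteration 1:
  f(0.000000) = -4.000000
  f'(0.000000) = -3.000000
  x_1 = 0.000000 - (-4.000000)/(-3.000000) = -1.333333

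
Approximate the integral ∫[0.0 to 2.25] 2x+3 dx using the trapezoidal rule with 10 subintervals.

f(x) = 2x+3
a = 0.0, b = 2.25, n = 10
h = (b - a)/n = 0.225000

Trapezoidal rule: (h/2)[f(x₀) + 2f(x₁) + 2f(x₂) + ... + f(xₙ)]

x_0 = 0.0000, f(x_0) = 3.000000, coefficient = 1
x_1 = 0.2250, f(x_1) = 3.450000, coefficient = 2
x_2 = 0.4500, f(x_2) = 3.900000, coefficient = 2
x_3 = 0.6750, f(x_3) = 4.350000, coefficient = 2
x_4 = 0.9000, f(x_4) = 4.800000, coefficient = 2
x_5 = 1.1250, f(x_5) = 5.250000, coefficient = 2
x_6 = 1.3500, f(x_6) = 5.700000, coefficient = 2
x_7 = 1.5750, f(x_7) = 6.150000, coefficient = 2
x_8 = 1.8000, f(x_8) = 6.600000, coefficient = 2
x_9 = 2.0250, f(x_9) = 7.050000, coefficient = 2
x_10 = 2.2500, f(x_10) = 7.500000, coefficient = 1

I ≈ (0.225000/2) × 105.000000 = 11.812500
Exact value: 11.812500
Error: 0.000000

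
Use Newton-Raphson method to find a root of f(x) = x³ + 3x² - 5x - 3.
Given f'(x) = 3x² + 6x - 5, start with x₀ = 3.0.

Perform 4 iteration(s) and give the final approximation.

f(x) = x³ + 3x² - 5x - 3
f'(x) = 3x² + 6x - 5
x₀ = 3.0

Newton-Raphson formula: x_{n+1} = x_n - f(x_n)/f'(x_n)

Iteration 1:
  f(3.000000) = 36.000000
  f'(3.000000) = 40.000000
  x_1 = 3.000000 - 36.000000/40.000000 = 2.100000
Iteration 2:
  f(2.100000) = 8.991000
  f'(2.100000) = 20.830000
  x_2 = 2.100000 - 8.991000/20.830000 = 1.668363
Iteration 3:
  f(1.668363) = 1.652270
  f'(1.668363) = 13.360482
  x_3 = 1.668363 - 1.652270/13.360482 = 1.544695
Iteration 4:
  f(1.544695) = 0.120537
  f'(1.544695) = 11.426411
  x_4 = 1.544695 - 0.120537/11.426411 = 1.534146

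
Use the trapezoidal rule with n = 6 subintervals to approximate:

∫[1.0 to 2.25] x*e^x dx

f(x) = x*e^x
a = 1.0, b = 2.25, n = 6
h = (b - a)/n = 0.208333

Trapezoidal rule: (h/2)[f(x₀) + 2f(x₁) + 2f(x₂) + ... + f(xₙ)]

x_0 = 1.0000, f(x_0) = 2.718282, coefficient = 1
x_1 = 1.2083, f(x_1) = 4.045379, coefficient = 2
x_2 = 1.4167, f(x_2) = 5.841417, coefficient = 2
x_3 = 1.6250, f(x_3) = 8.252431, coefficient = 2
x_4 = 1.8333, f(x_4) = 11.466952, coefficient = 2
x_5 = 2.0417, f(x_5) = 15.727852, coefficient = 2
x_6 = 2.2500, f(x_6) = 21.347406, coefficient = 1

I ≈ (0.208333/2) × 114.733748 = 11.951432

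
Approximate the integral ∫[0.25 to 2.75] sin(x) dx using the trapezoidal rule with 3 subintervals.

f(x) = sin(x)
a = 0.25, b = 2.75, n = 3
h = (b - a)/n = 0.833333

Trapezoidal rule: (h/2)[f(x₀) + 2f(x₁) + 2f(x₂) + ... + f(xₙ)]

x_0 = 0.2500, f(x_0) = 0.247404, coefficient = 1
x_1 = 1.0833, f(x_1) = 0.883524, coefficient = 2
x_2 = 1.9167, f(x_2) = 0.940781, coefficient = 2
x_3 = 2.7500, f(x_3) = 0.381661, coefficient = 1

I ≈ (0.833333/2) × 4.277674 = 1.782364
Exact value: 1.893215
Error: 0.110850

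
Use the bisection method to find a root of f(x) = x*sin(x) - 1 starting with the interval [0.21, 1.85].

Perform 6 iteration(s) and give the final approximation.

f(x) = x*sin(x) - 1
Initial interval: [0.21, 1.85]

Iteration 1:
  c_1 = (0.210000 + 1.850000)/2 = 1.030000
  f(c_1) = f(1.030000) = -0.116982
  f(a) × f(c) ≥ 0, new interval: [1.030000, 1.850000]
Iteration 2:
  c_2 = (1.030000 + 1.850000)/2 = 1.440000
  f(c_2) = f(1.440000) = 0.427700
  f(a) × f(c) < 0, new interval: [1.030000, 1.440000]
Iteration 3:
  c_3 = (1.030000 + 1.440000)/2 = 1.235000
  f(c_3) = f(1.235000) = 0.166023
  f(a) × f(c) < 0, new interval: [1.030000, 1.235000]
Iteration 4:
  c_4 = (1.030000 + 1.235000)/2 = 1.132500
  f(c_4) = f(1.132500) = 0.025452
  f(a) × f(c) < 0, new interval: [1.030000, 1.132500]
Iteration 5:
  c_5 = (1.030000 + 1.132500)/2 = 1.081250
  f(c_5) = f(1.081250) = -0.045747
  f(a) × f(c) ≥ 0, new interval: [1.081250, 1.132500]
Iteration 6:
  c_6 = (1.081250 + 1.132500)/2 = 1.106875
  f(c_6) = f(1.106875) = -0.010116
  f(a) × f(c) ≥ 0, new interval: [1.106875, 1.132500]

After 6 iteration(s), the approximation is c_6 = 1.106875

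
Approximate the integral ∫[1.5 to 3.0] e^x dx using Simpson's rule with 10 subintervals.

f(x) = e^x
a = 1.5, b = 3.0, n = 10
h = (b - a)/n = 0.150000

Simpson's rule: (h/3)[f(x₀) + 4f(x₁) + 2f(x₂) + ... + f(xₙ)]

x_0 = 1.5000, f(x_0) = 4.481689, coefficient = 1
x_1 = 1.6500, f(x_1) = 5.206980, coefficient = 4
x_2 = 1.8000, f(x_2) = 6.049647, coefficient = 2
x_3 = 1.9500, f(x_3) = 7.028688, coefficient = 4
x_4 = 2.1000, f(x_4) = 8.166170, coefficient = 2
x_5 = 2.2500, f(x_5) = 9.487736, coefficient = 4
x_6 = 2.4000, f(x_6) = 11.023176, coefficient = 2
x_7 = 2.5500, f(x_7) = 12.807104, coefficient = 4
x_8 = 2.7000, f(x_8) = 14.879732, coefficient = 2
x_9 = 2.8500, f(x_9) = 17.287782, coefficient = 4
x_10 = 3.0000, f(x_10) = 20.085537, coefficient = 1

I ≈ (0.150000/3) × 312.077832 = 15.603892
Exact value: 15.603848
Error: 0.000044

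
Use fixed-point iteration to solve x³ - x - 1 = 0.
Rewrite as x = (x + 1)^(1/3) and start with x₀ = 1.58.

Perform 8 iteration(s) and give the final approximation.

Equation: x³ - x - 1 = 0
Fixed-point form: x = (x + 1)^(1/3)
x₀ = 1.58

x_1 = g(1.580000) = 1.371534
x_2 = g(1.371534) = 1.333551
x_3 = g(1.333551) = 1.326394
x_4 = g(1.326394) = 1.325036
x_5 = g(1.325036) = 1.324778
x_6 = g(1.324778) = 1.324729
x_7 = g(1.324729) = 1.324720
x_8 = g(1.324720) = 1.324718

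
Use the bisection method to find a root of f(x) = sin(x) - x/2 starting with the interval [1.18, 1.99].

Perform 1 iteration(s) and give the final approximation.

f(x) = sin(x) - x/2
Initial interval: [1.18, 1.99]

Iteration 1:
  c_1 = (1.180000 + 1.990000)/2 = 1.585000
  f(c_1) = f(1.585000) = 0.207399
  f(a) × f(c) ≥ 0, new interval: [1.585000, 1.990000]

After 1 iteration(s), the approximation is c_1 = 1.585000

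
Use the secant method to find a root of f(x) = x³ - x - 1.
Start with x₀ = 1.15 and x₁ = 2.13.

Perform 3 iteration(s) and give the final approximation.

f(x) = x³ - x - 1
x₀ = 1.15, x₁ = 2.13

Secant formula: x_{n+1} = x_n - f(x_n)(x_n - x_{n-1})/(f(x_n) - f(x_{n-1}))

Iteration 1:
  f(1.150000) = -0.629125
  f(2.130000) = 6.533597
  x_2 = 2.130000 - 6.533597×(2.130000 - 1.150000)/(6.533597 - (-0.629125))
       = 1.236077
Iteration 2:
  f(2.130000) = 6.533597
  f(1.236077) = -0.347493
  x_3 = 1.236077 - (-0.347493)×(1.236077 - 2.130000)/(-0.347493 - 6.533597)
       = 1.281219
Iteration 3:
  f(1.236077) = -0.347493
  f(1.281219) = -0.178068
  x_4 = 1.281219 - (-0.178068)×(1.281219 - 1.236077)/(-0.178068 - (-0.347493))
       = 1.328665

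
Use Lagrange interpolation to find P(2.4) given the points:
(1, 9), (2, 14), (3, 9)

Lagrange interpolation formula:
P(x) = Σ yᵢ × Lᵢ(x)
where Lᵢ(x) = Π_{j≠i} (x - xⱼ)/(xᵢ - xⱼ)

L_0(2.4) = (2.4 - 2)/(1 - 2) × (2.4 - 3)/(1 - 3) = -0.120000
L_1(2.4) = (2.4 - 1)/(2 - 1) × (2.4 - 3)/(2 - 3) = 0.840000
L_2(2.4) = (2.4 - 1)/(3 - 1) × (2.4 - 2)/(3 - 2) = 0.280000

P(2.4) = 9×L_0(2.4) + 14×L_1(2.4) + 9×L_2(2.4)
P(2.4) = 13.200000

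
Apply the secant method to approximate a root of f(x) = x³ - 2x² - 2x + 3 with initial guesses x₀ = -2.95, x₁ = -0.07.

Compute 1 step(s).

f(x) = x³ - 2x² - 2x + 3
x₀ = -2.95, x₁ = -0.07

Secant formula: x_{n+1} = x_n - f(x_n)(x_n - x_{n-1})/(f(x_n) - f(x_{n-1}))

Iteration 1:
  f(-2.950000) = -34.177375
  f(-0.070000) = 3.129857
  x_2 = -0.070000 - 3.129857×(-0.070000 - (-2.950000))/(3.129857 - (-34.177375))
       = -0.311615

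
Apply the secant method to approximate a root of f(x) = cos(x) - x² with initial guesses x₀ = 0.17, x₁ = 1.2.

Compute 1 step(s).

f(x) = cos(x) - x²
x₀ = 0.17, x₁ = 1.2

Secant formula: x_{n+1} = x_n - f(x_n)(x_n - x_{n-1})/(f(x_n) - f(x_{n-1}))

Iteration 1:
  f(0.170000) = 0.956685
  f(1.200000) = -1.077642
  x_2 = 1.200000 - (-1.077642)×(1.200000 - 0.170000)/(-1.077642 - 0.956685)
       = 0.654379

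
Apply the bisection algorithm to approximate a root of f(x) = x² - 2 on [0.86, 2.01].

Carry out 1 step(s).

f(x) = x² - 2
Initial interval: [0.86, 2.01]

Iteration 1:
  c_1 = (0.860000 + 2.010000)/2 = 1.435000
  f(c_1) = f(1.435000) = 0.059225
  f(a) × f(c) < 0, new interval: [0.860000, 1.435000]

After 1 iteration(s), the approximation is c_1 = 1.435000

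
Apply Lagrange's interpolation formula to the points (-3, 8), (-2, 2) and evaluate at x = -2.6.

Lagrange interpolation formula:
P(x) = Σ yᵢ × Lᵢ(x)
where Lᵢ(x) = Π_{j≠i} (x - xⱼ)/(xᵢ - xⱼ)

L_0(-2.6) = (-2.6 - (-2))/(-3 - (-2)) = 0.600000
L_1(-2.6) = (-2.6 - (-3))/(-2 - (-3)) = 0.400000

P(-2.6) = 8×L_0(-2.6) + 2×L_1(-2.6)
P(-2.6) = 5.600000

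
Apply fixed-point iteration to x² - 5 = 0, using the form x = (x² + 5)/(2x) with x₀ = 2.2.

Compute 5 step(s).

Equation: x² - 5 = 0
Fixed-point form: x = (x² + 5)/(2x)
x₀ = 2.2

x_1 = g(2.200000) = 2.236364
x_2 = g(2.236364) = 2.236068
x_3 = g(2.236068) = 2.236068
x_4 = g(2.236068) = 2.236068
x_5 = g(2.236068) = 2.236068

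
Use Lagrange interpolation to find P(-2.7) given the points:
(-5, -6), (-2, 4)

Lagrange interpolation formula:
P(x) = Σ yᵢ × Lᵢ(x)
where Lᵢ(x) = Π_{j≠i} (x - xⱼ)/(xᵢ - xⱼ)

L_0(-2.7) = (-2.7 - (-2))/(-5 - (-2)) = 0.233333
L_1(-2.7) = (-2.7 - (-5))/(-2 - (-5)) = 0.766667

P(-2.7) = (-6)×L_0(-2.7) + 4×L_1(-2.7)
P(-2.7) = 1.666667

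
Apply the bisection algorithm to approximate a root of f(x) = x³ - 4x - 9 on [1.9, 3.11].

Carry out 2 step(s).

f(x) = x³ - 4x - 9
Initial interval: [1.9, 3.11]

Iteration 1:
  c_1 = (1.900000 + 3.110000)/2 = 2.505000
  f(c_1) = f(2.505000) = -3.301062
  f(a) × f(c) ≥ 0, new interval: [2.505000, 3.110000]
Iteration 2:
  c_2 = (2.505000 + 3.110000)/2 = 2.807500
  f(c_2) = f(2.807500) = 1.898873
  f(a) × f(c) < 0, new interval: [2.505000, 2.807500]

After 2 iteration(s), the approximation is c_2 = 2.807500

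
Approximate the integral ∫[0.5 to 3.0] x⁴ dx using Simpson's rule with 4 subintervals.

f(x) = x⁴
a = 0.5, b = 3.0, n = 4
h = (b - a)/n = 0.625000

Simpson's rule: (h/3)[f(x₀) + 4f(x₁) + 2f(x₂) + ... + f(xₙ)]

x_0 = 0.5000, f(x_0) = 0.062500, coefficient = 1
x_1 = 1.1250, f(x_1) = 1.601807, coefficient = 4
x_2 = 1.7500, f(x_2) = 9.378906, coefficient = 2
x_3 = 2.3750, f(x_3) = 31.816650, coefficient = 4
x_4 = 3.0000, f(x_4) = 81.000000, coefficient = 1

I ≈ (0.625000/3) × 233.494141 = 48.644613
Exact value: 48.593750
Error: 0.050863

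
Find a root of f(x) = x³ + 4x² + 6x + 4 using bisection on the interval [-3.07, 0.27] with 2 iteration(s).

f(x) = x³ + 4x² + 6x + 4
Initial interval: [-3.07, 0.27]

Iteration 1:
  c_1 = (-3.070000 + 0.270000)/2 = -1.400000
  f(c_1) = f(-1.400000) = 0.696000
  f(a) × f(c) < 0, new interval: [-3.070000, -1.400000]
Iteration 2:
  c_2 = (-3.070000 + (-1.400000))/2 = -2.235000
  f(c_2) = f(-2.235000) = -0.593428
  f(a) × f(c) ≥ 0, new interval: [-2.235000, -1.400000]

After 2 iteration(s), the approximation is c_2 = -2.235000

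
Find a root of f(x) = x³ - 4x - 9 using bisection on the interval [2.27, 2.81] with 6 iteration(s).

f(x) = x³ - 4x - 9
Initial interval: [2.27, 2.81]

Iteration 1:
  c_1 = (2.270000 + 2.810000)/2 = 2.540000
  f(c_1) = f(2.540000) = -2.772936
  f(a) × f(c) ≥ 0, new interval: [2.540000, 2.810000]
Iteration 2:
  c_2 = (2.540000 + 2.810000)/2 = 2.675000
  f(c_2) = f(2.675000) = -0.558703
  f(a) × f(c) ≥ 0, new interval: [2.675000, 2.810000]
Iteration 3:
  c_3 = (2.675000 + 2.810000)/2 = 2.742500
  f(c_3) = f(2.742500) = 0.657182
  f(a) × f(c) < 0, new interval: [2.675000, 2.742500]
Iteration 4:
  c_4 = (2.675000 + 2.742500)/2 = 2.708750
  f(c_4) = f(2.708750) = 0.039983
  f(a) × f(c) < 0, new interval: [2.675000, 2.708750]
Iteration 5:
  c_5 = (2.675000 + 2.708750)/2 = 2.691875
  f(c_5) = f(2.691875) = -0.261660
  f(a) × f(c) ≥ 0, new interval: [2.691875, 2.708750]
Iteration 6:
  c_6 = (2.691875 + 2.708750)/2 = 2.700312
  f(c_6) = f(2.700312) = -0.111415
  f(a) × f(c) ≥ 0, new interval: [2.700312, 2.708750]

After 6 iteration(s), the approximation is c_6 = 2.700312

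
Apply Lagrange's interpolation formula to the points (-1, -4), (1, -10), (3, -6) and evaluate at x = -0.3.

Lagrange interpolation formula:
P(x) = Σ yᵢ × Lᵢ(x)
where Lᵢ(x) = Π_{j≠i} (x - xⱼ)/(xᵢ - xⱼ)

L_0(-0.3) = (-0.3 - 1)/(-1 - 1) × (-0.3 - 3)/(-1 - 3) = 0.536250
L_1(-0.3) = (-0.3 - (-1))/(1 - (-1)) × (-0.3 - 3)/(1 - 3) = 0.577500
L_2(-0.3) = (-0.3 - (-1))/(3 - (-1)) × (-0.3 - 1)/(3 - 1) = -0.113750

P(-0.3) = (-4)×L_0(-0.3) + (-10)×L_1(-0.3) + (-6)×L_2(-0.3)
P(-0.3) = -7.237500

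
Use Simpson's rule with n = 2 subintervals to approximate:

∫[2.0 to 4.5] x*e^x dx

f(x) = x*e^x
a = 2.0, b = 4.5, n = 2
h = (b - a)/n = 1.250000

Simpson's rule: (h/3)[f(x₀) + 4f(x₁) + 2f(x₂) + ... + f(xₙ)]

x_0 = 2.0000, f(x_0) = 14.778112, coefficient = 1
x_1 = 3.2500, f(x_1) = 83.818605, coefficient = 4
x_2 = 4.5000, f(x_2) = 405.077091, coefficient = 1

I ≈ (1.250000/3) × 755.129622 = 314.637342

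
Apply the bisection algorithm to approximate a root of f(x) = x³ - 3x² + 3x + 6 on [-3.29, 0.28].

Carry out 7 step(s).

f(x) = x³ - 3x² + 3x + 6
Initial interval: [-3.29, 0.28]

Iteration 1:
  c_1 = (-3.290000 + 0.280000)/2 = -1.505000
  f(c_1) = f(-1.505000) = -8.718938
  f(a) × f(c) ≥ 0, new interval: [-1.505000, 0.280000]
Iteration 2:
  c_2 = (-1.505000 + 0.280000)/2 = -0.612500
  f(c_2) = f(-0.612500) = 2.807248
  f(a) × f(c) < 0, new interval: [-1.505000, -0.612500]
Iteration 3:
  c_3 = (-1.505000 + (-0.612500))/2 = -1.058750
  f(c_3) = f(-1.058750) = -1.725912
  f(a) × f(c) ≥ 0, new interval: [-1.058750, -0.612500]
Iteration 4:
  c_4 = (-1.058750 + (-0.612500))/2 = -0.835625
  f(c_4) = f(-0.835625) = 0.814826
  f(a) × f(c) < 0, new interval: [-1.058750, -0.835625]
Iteration 5:
  c_5 = (-1.058750 + (-0.835625))/2 = -0.947187
  f(c_5) = f(-0.947187) = -0.382838
  f(a) × f(c) ≥ 0, new interval: [-0.947187, -0.835625]
Iteration 6:
  c_6 = (-0.947187 + (-0.835625))/2 = -0.891406
  f(c_6) = f(-0.891406) = 0.233650
  f(a) × f(c) < 0, new interval: [-0.947187, -0.891406]
Iteration 7:
  c_7 = (-0.947187 + (-0.891406))/2 = -0.919297
  f(c_7) = f(-0.919297) = -0.070115
  f(a) × f(c) ≥ 0, new interval: [-0.919297, -0.891406]

After 7 iteration(s), the approximation is c_7 = -0.919297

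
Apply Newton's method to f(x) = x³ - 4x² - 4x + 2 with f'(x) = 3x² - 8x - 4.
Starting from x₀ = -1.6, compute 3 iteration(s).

f(x) = x³ - 4x² - 4x + 2
f'(x) = 3x² - 8x - 4
x₀ = -1.6

Newton-Raphson formula: x_{n+1} = x_n - f(x_n)/f'(x_n)

Iteration 1:
  f(-1.600000) = -5.936000
  f'(-1.600000) = 16.480000
  x_1 = -1.600000 - (-5.936000)/16.480000 = -1.239806
Iteration 2:
  f(-1.239806) = -1.094979
  f'(-1.239806) = 10.529802
  x_2 = -1.239806 - (-1.094979)/10.529802 = -1.135817
Iteration 3:
  f(-1.135817) = -0.082350
  f'(-1.135817) = 8.956781
  x_3 = -1.135817 - (-0.082350)/8.956781 = -1.126623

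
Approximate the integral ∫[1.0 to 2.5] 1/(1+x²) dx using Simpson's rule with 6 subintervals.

f(x) = 1/(1+x²)
a = 1.0, b = 2.5, n = 6
h = (b - a)/n = 0.250000

Simpson's rule: (h/3)[f(x₀) + 4f(x₁) + 2f(x₂) + ... + f(xₙ)]

x_0 = 1.0000, f(x_0) = 0.500000, coefficient = 1
x_1 = 1.2500, f(x_1) = 0.390244, coefficient = 4
x_2 = 1.5000, f(x_2) = 0.307692, coefficient = 2
x_3 = 1.7500, f(x_3) = 0.246154, coefficient = 4
x_4 = 2.0000, f(x_4) = 0.200000, coefficient = 2
x_5 = 2.2500, f(x_5) = 0.164948, coefficient = 4
x_6 = 2.5000, f(x_6) = 0.137931, coefficient = 1

I ≈ (0.250000/3) × 4.858700 = 0.404892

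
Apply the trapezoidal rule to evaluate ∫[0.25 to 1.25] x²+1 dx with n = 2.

f(x) = x²+1
a = 0.25, b = 1.25, n = 2
h = (b - a)/n = 0.500000

Trapezoidal rule: (h/2)[f(x₀) + 2f(x₁) + 2f(x₂) + ... + f(xₙ)]

x_0 = 0.2500, f(x_0) = 1.062500, coefficient = 1
x_1 = 0.7500, f(x_1) = 1.562500, coefficient = 2
x_2 = 1.2500, f(x_2) = 2.562500, coefficient = 1

I ≈ (0.500000/2) × 6.750000 = 1.687500
Exact value: 1.645833
Error: 0.041667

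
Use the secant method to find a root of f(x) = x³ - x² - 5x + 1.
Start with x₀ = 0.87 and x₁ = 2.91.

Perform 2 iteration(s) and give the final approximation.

f(x) = x³ - x² - 5x + 1
x₀ = 0.87, x₁ = 2.91

Secant formula: x_{n+1} = x_n - f(x_n)(x_n - x_{n-1})/(f(x_n) - f(x_{n-1}))

Iteration 1:
  f(0.870000) = -3.448397
  f(2.910000) = 2.624071
  x_2 = 2.910000 - 2.624071×(2.910000 - 0.870000)/(2.624071 - (-3.448397))
       = 2.028463
Iteration 2:
  f(2.910000) = 2.624071
  f(2.028463) = -4.910537
  x_3 = 2.028463 - (-4.910537)×(2.028463 - 2.910000)/(-4.910537 - 2.624071)
       = 2.602988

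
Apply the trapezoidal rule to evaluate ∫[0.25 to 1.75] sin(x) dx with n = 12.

f(x) = sin(x)
a = 0.25, b = 1.75, n = 12
h = (b - a)/n = 0.125000

Trapezoidal rule: (h/2)[f(x₀) + 2f(x₁) + 2f(x₂) + ... + f(xₙ)]

x_0 = 0.2500, f(x_0) = 0.247404, coefficient = 1
x_1 = 0.3750, f(x_1) = 0.366273, coefficient = 2
x_2 = 0.5000, f(x_2) = 0.479426, coefficient = 2
x_3 = 0.6250, f(x_3) = 0.585097, coefficient = 2
x_4 = 0.7500, f(x_4) = 0.681639, coefficient = 2
x_5 = 0.8750, f(x_5) = 0.767544, coefficient = 2
x_6 = 1.0000, f(x_6) = 0.841471, coefficient = 2
x_7 = 1.1250, f(x_7) = 0.902268, coefficient = 2
x_8 = 1.2500, f(x_8) = 0.948985, coefficient = 2
x_9 = 1.3750, f(x_9) = 0.980893, coefficient = 2
x_10 = 1.5000, f(x_10) = 0.997495, coefficient = 2
x_11 = 1.6250, f(x_11) = 0.998531, coefficient = 2
x_12 = 1.7500, f(x_12) = 0.983986, coefficient = 1

I ≈ (0.125000/2) × 18.330630 = 1.145664
Exact value: 1.147158
Error: 0.001494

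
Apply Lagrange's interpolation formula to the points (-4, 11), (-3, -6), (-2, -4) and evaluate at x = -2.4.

Lagrange interpolation formula:
P(x) = Σ yᵢ × Lᵢ(x)
where Lᵢ(x) = Π_{j≠i} (x - xⱼ)/(xᵢ - xⱼ)

L_0(-2.4) = (-2.4 - (-3))/(-4 - (-3)) × (-2.4 - (-2))/(-4 - (-2)) = -0.120000
L_1(-2.4) = (-2.4 - (-4))/(-3 - (-4)) × (-2.4 - (-2))/(-3 - (-2)) = 0.640000
L_2(-2.4) = (-2.4 - (-4))/(-2 - (-4)) × (-2.4 - (-3))/(-2 - (-3)) = 0.480000

P(-2.4) = 11×L_0(-2.4) + (-6)×L_1(-2.4) + (-4)×L_2(-2.4)
P(-2.4) = -7.080000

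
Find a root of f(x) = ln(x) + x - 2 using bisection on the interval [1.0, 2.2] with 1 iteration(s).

f(x) = ln(x) + x - 2
Initial interval: [1.0, 2.2]

Iteration 1:
  c_1 = (1.000000 + 2.200000)/2 = 1.600000
  f(c_1) = f(1.600000) = 0.070004
  f(a) × f(c) < 0, new interval: [1.000000, 1.600000]

After 1 iteration(s), the approximation is c_1 = 1.600000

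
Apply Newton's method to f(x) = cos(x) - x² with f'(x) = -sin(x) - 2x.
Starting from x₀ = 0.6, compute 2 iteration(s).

f(x) = cos(x) - x²
f'(x) = -sin(x) - 2x
x₀ = 0.6

Newton-Raphson formula: x_{n+1} = x_n - f(x_n)/f'(x_n)

Iteration 1:
  f(0.600000) = 0.465336
  f'(0.600000) = -1.764642
  x_1 = 0.600000 - 0.465336/(-1.764642) = 0.863700
Iteration 2:
  f(0.863700) = -0.096348
  f'(0.863700) = -2.487650
  x_2 = 0.863700 - (-0.096348)/(-2.487650) = 0.824969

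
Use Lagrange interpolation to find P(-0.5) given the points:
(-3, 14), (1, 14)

Lagrange interpolation formula:
P(x) = Σ yᵢ × Lᵢ(x)
where Lᵢ(x) = Π_{j≠i} (x - xⱼ)/(xᵢ - xⱼ)

L_0(-0.5) = (-0.5 - 1)/(-3 - 1) = 0.375000
L_1(-0.5) = (-0.5 - (-3))/(1 - (-3)) = 0.625000

P(-0.5) = 14×L_0(-0.5) + 14×L_1(-0.5)
P(-0.5) = 14.000000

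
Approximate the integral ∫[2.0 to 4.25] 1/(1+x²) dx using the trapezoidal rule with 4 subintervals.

f(x) = 1/(1+x²)
a = 2.0, b = 4.25, n = 4
h = (b - a)/n = 0.562500

Trapezoidal rule: (h/2)[f(x₀) + 2f(x₁) + 2f(x₂) + ... + f(xₙ)]

x_0 = 2.0000, f(x_0) = 0.200000, coefficient = 1
x_1 = 2.5625, f(x_1) = 0.132163, coefficient = 2
x_2 = 3.1250, f(x_2) = 0.092888, coefficient = 2
x_3 = 3.6875, f(x_3) = 0.068504, coefficient = 2
x_4 = 4.2500, f(x_4) = 0.052459, coefficient = 1

I ≈ (0.562500/2) × 0.839570 = 0.236129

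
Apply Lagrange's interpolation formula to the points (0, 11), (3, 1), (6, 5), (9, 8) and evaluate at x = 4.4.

Lagrange interpolation formula:
P(x) = Σ yᵢ × Lᵢ(x)
where Lᵢ(x) = Π_{j≠i} (x - xⱼ)/(xᵢ - xⱼ)

L_0(4.4) = (4.4 - 3)/(0 - 3) × (4.4 - 6)/(0 - 6) × (4.4 - 9)/(0 - 9) = -0.063605
L_1(4.4) = (4.4 - 0)/(3 - 0) × (4.4 - 6)/(3 - 6) × (4.4 - 9)/(3 - 9) = 0.599704
L_2(4.4) = (4.4 - 0)/(6 - 0) × (4.4 - 3)/(6 - 3) × (4.4 - 9)/(6 - 9) = 0.524741
L_3(4.4) = (4.4 - 0)/(9 - 0) × (4.4 - 3)/(9 - 3) × (4.4 - 6)/(9 - 6) = -0.060840

P(4.4) = 11×L_0(4.4) + 1×L_1(4.4) + 5×L_2(4.4) + 8×L_3(4.4)
P(4.4) = 2.037037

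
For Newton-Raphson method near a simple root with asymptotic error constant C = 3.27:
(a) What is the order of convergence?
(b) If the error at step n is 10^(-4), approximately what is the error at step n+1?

(a) Newton-Raphson has quadratic (order 2) convergence near simple roots.
    This means |e_{n+1}| ≈ C|e_n|².

(b) With |e_n| = 10^(-4) and C = 3.27:
    |e_{n+1}| ≈ 3.27 × (10^(-4))² = 3.27 × 10^(-8)

(a) 2 (quadratic); (b) |e_{n+1}| ≈ 3.270e-08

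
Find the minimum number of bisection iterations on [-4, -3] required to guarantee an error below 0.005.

We need (b-a)/2^n ≤ 0.005
(-3 - (-4))/2^n ≤ 0.005
1/2^n ≤ 0.005
2^n ≥ 200
n ≥ log₂(200) = 7.64
n ≥ 8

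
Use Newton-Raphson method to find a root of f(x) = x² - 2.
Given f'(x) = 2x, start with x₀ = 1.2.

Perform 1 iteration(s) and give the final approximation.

f(x) = x² - 2
f'(x) = 2x
x₀ = 1.2

Newton-Raphson formula: x_{n+1} = x_n - f(x_n)/f'(x_n)

Iteration 1:
  f(1.200000) = -0.560000
  f'(1.200000) = 2.400000
  x_1 = 1.200000 - (-0.560000)/2.400000 = 1.433333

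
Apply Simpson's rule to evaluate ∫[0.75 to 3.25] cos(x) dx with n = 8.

f(x) = cos(x)
a = 0.75, b = 3.25, n = 8
h = (b - a)/n = 0.312500

Simpson's rule: (h/3)[f(x₀) + 4f(x₁) + 2f(x₂) + ... + f(xₙ)]

x_0 = 0.7500, f(x_0) = 0.731689, coefficient = 1
x_1 = 1.0625, f(x_1) = 0.486690, coefficient = 4
x_2 = 1.3750, f(x_2) = 0.194548, coefficient = 2
x_3 = 1.6875, f(x_3) = -0.116439, coefficient = 4
x_4 = 2.0000, f(x_4) = -0.416147, coefficient = 2
x_5 = 2.3125, f(x_5) = -0.675545, coefficient = 4
x_6 = 2.6250, f(x_6) = -0.869507, coefficient = 2
x_7 = 2.9375, f(x_7) = -0.979245, coefficient = 4
x_8 = 3.2500, f(x_8) = -0.994130, coefficient = 1

I ≈ (0.312500/3) × -7.582812 = -0.789876
Exact value: -0.789834
Error: 0.000042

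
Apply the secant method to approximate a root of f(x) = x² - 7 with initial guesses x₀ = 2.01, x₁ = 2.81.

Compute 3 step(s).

f(x) = x² - 7
x₀ = 2.01, x₁ = 2.81

Secant formula: x_{n+1} = x_n - f(x_n)(x_n - x_{n-1})/(f(x_n) - f(x_{n-1}))

Iteration 1:
  f(2.010000) = -2.959900
  f(2.810000) = 0.896100
  x_2 = 2.810000 - 0.896100×(2.810000 - 2.010000)/(0.896100 - (-2.959900))
       = 2.624087
Iteration 2:
  f(2.810000) = 0.896100
  f(2.624087) = -0.114167
  x_3 = 2.624087 - (-0.114167)×(2.624087 - 2.810000)/(-0.114167 - 0.896100)
       = 2.645096
Iteration 3:
  f(2.624087) = -0.114167
  f(2.645096) = -0.003465
  x_4 = 2.645096 - (-0.003465)×(2.645096 - 2.624087)/(-0.003465 - (-0.114167))
       = 2.645754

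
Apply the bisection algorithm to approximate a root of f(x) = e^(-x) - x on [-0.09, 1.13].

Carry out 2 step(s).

f(x) = e^(-x) - x
Initial interval: [-0.09, 1.13]

Iteration 1:
  c_1 = (-0.090000 + 1.130000)/2 = 0.520000
  f(c_1) = f(0.520000) = 0.074521
  f(a) × f(c) ≥ 0, new interval: [0.520000, 1.130000]
Iteration 2:
  c_2 = (0.520000 + 1.130000)/2 = 0.825000
  f(c_2) = f(0.825000) = -0.386765
  f(a) × f(c) < 0, new interval: [0.520000, 0.825000]

After 2 iteration(s), the approximation is c_2 = 0.825000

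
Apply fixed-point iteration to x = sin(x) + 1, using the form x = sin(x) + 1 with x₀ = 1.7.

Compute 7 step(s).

Equation: x = sin(x) + 1
Fixed-point form: x = sin(x) + 1
x₀ = 1.7

x_1 = g(1.700000) = 1.991665
x_2 = g(1.991665) = 1.912734
x_3 = g(1.912734) = 1.942107
x_4 = g(1.942107) = 1.931853
x_5 = g(1.931853) = 1.935524
x_6 = g(1.935524) = 1.934221
x_7 = g(1.934221) = 1.934685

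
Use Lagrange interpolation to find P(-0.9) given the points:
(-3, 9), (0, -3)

Lagrange interpolation formula:
P(x) = Σ yᵢ × Lᵢ(x)
where Lᵢ(x) = Π_{j≠i} (x - xⱼ)/(xᵢ - xⱼ)

L_0(-0.9) = (-0.9 - 0)/(-3 - 0) = 0.300000
L_1(-0.9) = (-0.9 - (-3))/(0 - (-3)) = 0.700000

P(-0.9) = 9×L_0(-0.9) + (-3)×L_1(-0.9)
P(-0.9) = 0.600000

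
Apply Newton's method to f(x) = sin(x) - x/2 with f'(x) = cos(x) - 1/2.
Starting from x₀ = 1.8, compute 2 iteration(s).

f(x) = sin(x) - x/2
f'(x) = cos(x) - 1/2
x₀ = 1.8

Newton-Raphson formula: x_{n+1} = x_n - f(x_n)/f'(x_n)

Iteration 1:
  f(1.800000) = 0.073848
  f'(1.800000) = -0.727202
  x_1 = 1.800000 - 0.073848/(-0.727202) = 1.901550
Iteration 2:
  f(1.901550) = -0.004977
  f'(1.901550) = -0.824756
  x_2 = 1.901550 - (-0.004977)/(-0.824756) = 1.895515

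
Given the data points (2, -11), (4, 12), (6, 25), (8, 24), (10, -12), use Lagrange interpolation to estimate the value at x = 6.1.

Lagrange interpolation formula:
P(x) = Σ yᵢ × Lᵢ(x)
where Lᵢ(x) = Π_{j≠i} (x - xⱼ)/(xᵢ - xⱼ)

L_0(6.1) = (6.1 - 4)/(2 - 4) × (6.1 - 6)/(2 - 6) × (6.1 - 8)/(2 - 8) × (6.1 - 10)/(2 - 10) = 0.004052
L_1(6.1) = (6.1 - 2)/(4 - 2) × (6.1 - 6)/(4 - 6) × (6.1 - 8)/(4 - 8) × (6.1 - 10)/(4 - 10) = -0.031647
L_2(6.1) = (6.1 - 2)/(6 - 2) × (6.1 - 4)/(6 - 4) × (6.1 - 8)/(6 - 8) × (6.1 - 10)/(6 - 10) = 0.996877
L_3(6.1) = (6.1 - 2)/(8 - 2) × (6.1 - 4)/(8 - 4) × (6.1 - 6)/(8 - 6) × (6.1 - 10)/(8 - 10) = 0.034978
L_4(6.1) = (6.1 - 2)/(10 - 2) × (6.1 - 4)/(10 - 4) × (6.1 - 6)/(10 - 6) × (6.1 - 8)/(10 - 8) = -0.004260

P(6.1) = (-11)×L_0(6.1) + 12×L_1(6.1) + 25×L_2(6.1) + 24×L_3(6.1) + (-12)×L_4(6.1)
P(6.1) = 25.388173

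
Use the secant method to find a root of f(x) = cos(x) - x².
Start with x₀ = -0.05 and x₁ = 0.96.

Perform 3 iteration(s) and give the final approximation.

f(x) = cos(x) - x²
x₀ = -0.05, x₁ = 0.96

Secant formula: x_{n+1} = x_n - f(x_n)(x_n - x_{n-1})/(f(x_n) - f(x_{n-1}))

Iteration 1:
  f(-0.050000) = 0.996250
  f(0.960000) = -0.348080
  x_2 = 0.960000 - (-0.348080)×(0.960000 - (-0.050000))/(-0.348080 - 0.996250)
       = 0.698486
Iteration 2:
  f(0.960000) = -0.348080
  f(0.698486) = 0.277933
  x_3 = 0.698486 - 0.277933×(0.698486 - 0.960000)/(0.277933 - (-0.348080))
       = 0.814591
Iteration 3:
  f(0.698486) = 0.277933
  f(0.814591) = 0.022606
  x_4 = 0.814591 - 0.022606×(0.814591 - 0.698486)/(0.022606 - 0.277933)
       = 0.824871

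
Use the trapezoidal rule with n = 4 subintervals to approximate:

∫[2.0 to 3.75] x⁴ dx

f(x) = x⁴
a = 2.0, b = 3.75, n = 4
h = (b - a)/n = 0.437500

Trapezoidal rule: (h/2)[f(x₀) + 2f(x₁) + 2f(x₂) + ... + f(xₙ)]

x_0 = 2.0000, f(x_0) = 16.000000, coefficient = 1
x_1 = 2.4375, f(x_1) = 35.300308, coefficient = 2
x_2 = 2.8750, f(x_2) = 68.320557, coefficient = 2
x_3 = 3.3125, f(x_3) = 120.399185, coefficient = 2
x_4 = 3.7500, f(x_4) = 197.753906, coefficient = 1

I ≈ (0.437500/2) × 661.794006 = 144.767439
Exact value: 141.915430
Error: 2.852009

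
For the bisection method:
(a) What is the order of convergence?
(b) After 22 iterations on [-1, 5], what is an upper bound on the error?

(a) Bisection has linear (order 1) convergence; the error is halved each step.

(b) Error bound = (b-a)/2^n = (5 - (-1))/2^{22}
    = 6/2^{22}

(a) 1 (linear); (b) error ≤ 1.43e-06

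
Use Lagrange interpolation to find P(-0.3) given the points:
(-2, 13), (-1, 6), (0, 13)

Lagrange interpolation formula:
P(x) = Σ yᵢ × Lᵢ(x)
where Lᵢ(x) = Π_{j≠i} (x - xⱼ)/(xᵢ - xⱼ)

L_0(-0.3) = (-0.3 - (-1))/(-2 - (-1)) × (-0.3 - 0)/(-2 - 0) = -0.105000
L_1(-0.3) = (-0.3 - (-2))/(-1 - (-2)) × (-0.3 - 0)/(-1 - 0) = 0.510000
L_2(-0.3) = (-0.3 - (-2))/(0 - (-2)) × (-0.3 - (-1))/(0 - (-1)) = 0.595000

P(-0.3) = 13×L_0(-0.3) + 6×L_1(-0.3) + 13×L_2(-0.3)
P(-0.3) = 9.430000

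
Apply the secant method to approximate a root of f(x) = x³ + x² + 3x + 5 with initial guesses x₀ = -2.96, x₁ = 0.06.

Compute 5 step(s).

f(x) = x³ + x² + 3x + 5
x₀ = -2.96, x₁ = 0.06

Secant formula: x_{n+1} = x_n - f(x_n)(x_n - x_{n-1})/(f(x_n) - f(x_{n-1}))

Iteration 1:
  f(-2.960000) = -21.052736
  f(0.060000) = 5.183816
  x_2 = 0.060000 - 5.183816×(0.060000 - (-2.960000))/(5.183816 - (-21.052736))
       = -0.536691
Iteration 2:
  f(0.060000) = 5.183816
  f(-0.536691) = 3.523376
  x_3 = -0.536691 - 3.523376×(-0.536691 - 0.060000)/(3.523376 - 5.183816)
       = -1.802843
Iteration 3:
  f(-0.536691) = 3.523376
  f(-1.802843) = -3.017962
  x_4 = -1.802843 - (-3.017962)×(-1.802843 - (-0.536691))/(-3.017962 - 3.523376)
       = -1.218681
Iteration 4:
  f(-1.802843) = -3.017962
  f(-1.218681) = 1.019173
  x_5 = -1.218681 - 1.019173×(-1.218681 - (-1.802843))/(1.019173 - (-3.017962))
       = -1.366153
Iteration 5:
  f(-1.218681) = 1.019173
  f(-1.366153) = 0.218164
  x_6 = -1.366153 - 0.218164×(-1.366153 - (-1.218681))/(0.218164 - 1.019173)
       = -1.406318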